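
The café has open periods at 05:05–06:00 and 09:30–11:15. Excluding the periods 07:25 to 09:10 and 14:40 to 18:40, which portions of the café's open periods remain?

05:05-06:00, 09:30-11:15

05:05-06:00 is untouched.
09:30-11:15 is untouched.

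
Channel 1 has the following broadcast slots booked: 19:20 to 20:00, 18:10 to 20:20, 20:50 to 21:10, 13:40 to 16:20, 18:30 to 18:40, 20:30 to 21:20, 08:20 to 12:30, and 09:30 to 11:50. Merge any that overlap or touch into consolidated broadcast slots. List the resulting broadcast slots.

Sort by start: 08:20–12:30, 09:30–11:50, 13:40–16:20, 18:10–20:20, 18:30–18:40, 19:20–20:00, 20:30–21:20, 20:50–21:10.
09:30–11:50 overlaps/touches 08:20–12:30 → extend to 08:20–12:30.
13:40–16:20 is disjoint → start new block.
18:10–20:20 is disjoint → start new block.
18:30–18:40 overlaps/touches 18:10–20:20 → extend to 18:10–20:20.
19:20–20:00 overlaps/touches 18:10–20:20 → extend to 18:10–20:20.
20:30–21:20 is disjoint → start new block.
20:50–21:10 overlaps/touches 20:30–21:20 → extend to 20:30–21:20.

08:20–12:30, 13:40–16:20, 18:10–20:20, 20:30–21:20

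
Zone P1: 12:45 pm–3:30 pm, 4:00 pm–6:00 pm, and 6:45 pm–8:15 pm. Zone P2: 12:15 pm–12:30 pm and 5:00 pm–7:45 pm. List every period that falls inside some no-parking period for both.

5:00 pm-6:00 pm, 6:45 pm-7:45 pm

12:45 pm-3:30 pm falls entirely outside B.
4:00 pm-6:00 pm overlaps B on 5:00 pm-6:00 pm.
6:45 pm-8:15 pm overlaps B on 6:45 pm-7:45 pm.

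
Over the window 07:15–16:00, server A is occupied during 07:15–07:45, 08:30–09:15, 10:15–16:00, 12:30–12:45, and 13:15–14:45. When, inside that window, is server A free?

The merged coverage is 07:15-07:45, 08:30-09:15, 10:15-16:00.
Uncovered inside 07:15-16:00: 07:45-08:30, 09:15-10:15.

07:45-08:30, 09:15-10:15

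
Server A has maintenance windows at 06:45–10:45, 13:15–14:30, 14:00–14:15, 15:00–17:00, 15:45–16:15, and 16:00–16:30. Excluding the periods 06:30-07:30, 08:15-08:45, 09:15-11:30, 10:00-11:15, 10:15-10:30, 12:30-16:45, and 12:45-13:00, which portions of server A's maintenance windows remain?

07:30–08:15, 08:45–09:15, 16:45–17:00

A, merged: 06:45–10:45, 13:15–14:30, 15:00–17:00.
B, merged: 06:30–07:30, 08:15–08:45, 09:15–11:30, 12:30–16:45.
06:45–10:45 minus B → 07:30–08:15, 08:45–09:15.
13:15–14:30: fully covered by B → removed.
15:00–17:00 minus B → 16:45–17:00.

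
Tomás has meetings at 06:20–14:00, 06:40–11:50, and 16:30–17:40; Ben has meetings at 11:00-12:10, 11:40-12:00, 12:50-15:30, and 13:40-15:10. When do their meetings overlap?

11:00–12:10, 12:50–14:00

A, merged: 06:20–14:00, 16:30–17:40.
B, merged: 11:00–12:10, 12:50–15:30.
06:20–14:00 meets the second set on 11:00–12:10, 12:50–14:00.
16:30–17:40: no overlap with the second set.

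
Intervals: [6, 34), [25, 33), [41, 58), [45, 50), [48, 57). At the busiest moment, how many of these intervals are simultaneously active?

3

At 48, 3 of the intervals are simultaneously active.
No point has more.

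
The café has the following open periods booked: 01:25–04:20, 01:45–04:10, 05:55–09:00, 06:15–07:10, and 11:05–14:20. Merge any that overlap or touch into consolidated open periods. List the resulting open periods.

01:45–04:10 overlaps/touches 01:25–04:20 → extend to 01:25–04:20.
05:55–09:00 is disjoint → start new block.
06:15–07:10 overlaps/touches 05:55–09:00 → extend to 05:55–09:00.
11:05–14:20 is disjoint → start new block.

01:25–04:20, 05:55–09:00, 11:05–14:20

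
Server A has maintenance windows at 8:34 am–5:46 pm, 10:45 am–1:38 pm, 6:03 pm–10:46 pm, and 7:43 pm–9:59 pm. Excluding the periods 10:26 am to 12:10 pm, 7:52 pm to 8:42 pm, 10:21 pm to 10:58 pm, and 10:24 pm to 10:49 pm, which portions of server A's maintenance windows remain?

8:34 am-10:26 am, 12:10 pm-5:46 pm, 6:03 pm-7:52 pm, 8:42 pm-10:21 pm

First set merges to 8:34 am-5:46 pm, 6:03 pm-10:46 pm.
Second set merges to 10:26 am-12:10 pm, 7:52 pm-8:42 pm, 10:21 pm-10:58 pm.
8:34 am-5:46 pm with B removed leaves 8:34 am-10:26 am, 12:10 pm-5:46 pm.
6:03 pm-10:46 pm with B removed leaves 6:03 pm-7:52 pm, 8:42 pm-10:21 pm.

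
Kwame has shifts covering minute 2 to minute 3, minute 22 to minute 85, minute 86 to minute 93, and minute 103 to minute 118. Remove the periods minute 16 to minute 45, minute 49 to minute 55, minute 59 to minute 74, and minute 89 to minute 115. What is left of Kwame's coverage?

minute 2 to minute 3, minute 45 to minute 49, minute 55 to minute 59, minute 74 to minute 85, minute 86 to minute 89, minute 115 to minute 118

minute 2 to minute 3: no B overlap → unchanged.
minute 22 to minute 85 minus B → minute 45 to minute 49, minute 55 to minute 59, minute 74 to minute 85.
minute 86 to minute 93 minus B → minute 86 to minute 89.
minute 103 to minute 118 minus B → minute 115 to minute 118.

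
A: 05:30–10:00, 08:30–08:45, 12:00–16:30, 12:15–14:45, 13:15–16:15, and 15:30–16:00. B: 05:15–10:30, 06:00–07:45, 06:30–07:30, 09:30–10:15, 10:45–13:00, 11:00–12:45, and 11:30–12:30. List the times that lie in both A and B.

05:30–10:00, 12:00–13:00

Merge the first list: 05:30–10:00, 12:00–16:30.
Merge the second list: 05:15–10:30, 10:45–13:00.
05:30–10:00 meets the second set on 05:30–10:00.
12:00–16:30 meets the second set on 12:00–13:00.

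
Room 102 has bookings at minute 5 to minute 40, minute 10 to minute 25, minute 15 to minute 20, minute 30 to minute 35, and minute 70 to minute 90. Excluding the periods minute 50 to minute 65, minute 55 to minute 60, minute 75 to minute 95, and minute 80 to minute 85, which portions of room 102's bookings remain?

minute 5 to minute 40, minute 70 to minute 75

First set merges to minute 5 to minute 40, minute 70 to minute 90.
Second set merges to minute 50 to minute 65, minute 75 to minute 95.
minute 5 to minute 40: no B overlap → unchanged.
minute 70 to minute 90 minus B → minute 70 to minute 75.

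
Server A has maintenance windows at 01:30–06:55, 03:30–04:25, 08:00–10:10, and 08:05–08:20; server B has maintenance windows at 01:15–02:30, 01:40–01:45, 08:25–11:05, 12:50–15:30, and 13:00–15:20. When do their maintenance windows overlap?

01:30–02:30, 08:25–10:10

Merge the first list: 01:30–06:55, 08:00–10:10.
Merge the second list: 01:15–02:30, 08:25–11:05, 12:50–15:30.
01:30–06:55 overlaps B on 01:30–02:30.
08:00–10:10 overlaps B on 08:25–10:10.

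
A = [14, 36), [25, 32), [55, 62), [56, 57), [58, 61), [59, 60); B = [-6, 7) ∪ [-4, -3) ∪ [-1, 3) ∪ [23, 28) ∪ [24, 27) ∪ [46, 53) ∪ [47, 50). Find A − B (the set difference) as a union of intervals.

Merge the first list: [14, 36), [55, 62).
Merge the second list: [-6, 7), [23, 28), [46, 53).
[14, 36) minus B → [14, 23), [28, 36).
[55, 62): no B overlap → unchanged.

[14, 23) ∪ [28, 36) ∪ [55, 62)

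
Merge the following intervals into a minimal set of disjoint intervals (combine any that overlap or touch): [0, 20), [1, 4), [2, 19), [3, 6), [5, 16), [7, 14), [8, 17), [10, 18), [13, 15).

[0, 20)

[1, 4) overlaps/touches [0, 20) → extend to [0, 20).
[2, 19) overlaps/touches [0, 20) → extend to [0, 20).
[3, 6) overlaps/touches [0, 20) → extend to [0, 20).
[5, 16) overlaps/touches [0, 20) → extend to [0, 20).
[7, 14) overlaps/touches [0, 20) → extend to [0, 20).
[8, 17) overlaps/touches [0, 20) → extend to [0, 20).
[10, 18) overlaps/touches [0, 20) → extend to [0, 20).
[13, 15) overlaps/touches [0, 20) → extend to [0, 20).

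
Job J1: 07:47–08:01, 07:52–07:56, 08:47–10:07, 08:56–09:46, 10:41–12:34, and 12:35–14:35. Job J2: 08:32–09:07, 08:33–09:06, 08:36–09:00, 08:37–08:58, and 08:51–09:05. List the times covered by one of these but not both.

Merge the first list: 07:47-08:01, 08:47-10:07, 10:41-12:34, 12:35-14:35.
Merge the second list: 08:32-09:07.
A but not B: 07:47-08:01, 09:07-10:07, 10:41-12:34, 12:35-14:35.
B but not A: 08:32-08:47.
Combining gives A △ B.

07:47-08:01, 08:32-08:47, 09:07-10:07, 10:41-12:34, 12:35-14:35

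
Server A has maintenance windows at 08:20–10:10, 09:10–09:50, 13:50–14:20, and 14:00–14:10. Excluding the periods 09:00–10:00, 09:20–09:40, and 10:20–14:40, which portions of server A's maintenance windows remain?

Merge the first list: 08:20-10:10, 13:50-14:20.
Merge the second list: 09:00-10:00, 10:20-14:40.
08:20-10:10 minus B → 08:20-09:00, 10:00-10:10.
13:50-14:20: fully covered by B → removed.

08:20-09:00, 10:00-10:10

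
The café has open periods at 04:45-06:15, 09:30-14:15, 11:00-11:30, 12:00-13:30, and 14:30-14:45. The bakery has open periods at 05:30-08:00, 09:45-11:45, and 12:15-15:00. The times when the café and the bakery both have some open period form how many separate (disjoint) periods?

4

First set merges to 04:45–06:15, 09:30–14:15, 14:30–14:45.
A ∩ B = 05:30–06:15, 09:45–11:45, 12:15–14:15, 14:30–14:45.
That is 4 disjoint pieces.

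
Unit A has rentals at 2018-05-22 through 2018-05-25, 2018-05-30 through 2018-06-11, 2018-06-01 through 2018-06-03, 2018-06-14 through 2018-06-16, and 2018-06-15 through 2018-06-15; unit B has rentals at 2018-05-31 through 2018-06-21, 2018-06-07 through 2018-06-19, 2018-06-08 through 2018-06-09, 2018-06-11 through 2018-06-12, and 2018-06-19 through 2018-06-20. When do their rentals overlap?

First set merges to 2018-05-22 through 2018-05-25, 2018-05-30 through 2018-06-11, 2018-06-14 through 2018-06-16.
Second set merges to 2018-05-31 through 2018-06-21.
2018-05-22 through 2018-05-25 meets no B interval.
2018-05-30 through 2018-06-11 ∩ B → 2018-05-31 through 2018-06-11.
2018-06-14 through 2018-06-16 ∩ B → 2018-06-14 through 2018-06-16.

2018-05-31 through 2018-06-11, 2018-06-14 through 2018-06-16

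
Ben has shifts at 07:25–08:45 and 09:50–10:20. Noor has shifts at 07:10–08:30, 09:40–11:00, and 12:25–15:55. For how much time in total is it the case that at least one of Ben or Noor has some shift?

6 h 25 min

A ∪ B = 07:10-08:45, 09:40-11:00, 12:25-15:55.
Total: 1 h 35 min + 1 h 20 min + 3 h 30 min = 6 h 25 min.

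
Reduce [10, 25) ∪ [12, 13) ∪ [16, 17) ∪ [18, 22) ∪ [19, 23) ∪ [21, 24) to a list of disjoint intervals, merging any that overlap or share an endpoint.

[10, 25)

[12, 13) overlaps/touches [10, 25) → extend to [10, 25).
[16, 17) overlaps/touches [10, 25) → extend to [10, 25).
[18, 22) overlaps/touches [10, 25) → extend to [10, 25).
[19, 23) overlaps/touches [10, 25) → extend to [10, 25).
[21, 24) overlaps/touches [10, 25) → extend to [10, 25).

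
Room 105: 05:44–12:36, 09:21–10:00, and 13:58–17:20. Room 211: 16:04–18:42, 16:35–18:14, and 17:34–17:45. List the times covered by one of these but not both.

First set merges to 05:44–12:36, 13:58–17:20.
Second set merges to 16:04–18:42.
A but not B: 05:44–12:36, 13:58–16:04.
B but not A: 17:20–18:42.
Combining gives A △ B.

05:44–12:36, 13:58–16:04, 17:20–18:42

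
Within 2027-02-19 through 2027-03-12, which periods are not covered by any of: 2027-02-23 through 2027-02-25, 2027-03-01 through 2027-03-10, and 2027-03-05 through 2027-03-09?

2027-02-19 through 2027-02-22, 2027-02-26 through 2027-02-28, 2027-03-11 through 2027-03-12

Covered (merged): 2027-02-23 through 2027-02-25, 2027-03-01 through 2027-03-10.
Complement within 2027-02-19 through 2027-03-12: 2027-02-19 through 2027-02-22, 2027-02-26 through 2027-02-28, 2027-03-11 through 2027-03-12.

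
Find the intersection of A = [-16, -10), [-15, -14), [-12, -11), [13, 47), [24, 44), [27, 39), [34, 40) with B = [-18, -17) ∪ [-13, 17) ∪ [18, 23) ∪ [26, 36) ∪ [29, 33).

[-13, -10) ∪ [13, 17) ∪ [18, 23) ∪ [26, 36)

A, merged: [-16, -10), [13, 47).
B, merged: [-18, -17), [-13, 17), [18, 23), [26, 36).
[-16, -10) overlaps B on [-13, -10).
[13, 47) overlaps B on [13, 17), [18, 23), [26, 36).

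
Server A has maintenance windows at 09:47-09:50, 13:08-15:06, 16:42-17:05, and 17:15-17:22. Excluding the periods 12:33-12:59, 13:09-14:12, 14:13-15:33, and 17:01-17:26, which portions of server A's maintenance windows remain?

09:47-09:50 is untouched.
13:08-15:06 with B removed leaves 13:08-13:09, 14:12-14:13.
16:42-17:05 with B removed leaves 16:42-17:01.
17:15-17:22 lies entirely inside B → drops out.

09:47-09:50, 13:08-13:09, 14:12-14:13, 16:42-17:01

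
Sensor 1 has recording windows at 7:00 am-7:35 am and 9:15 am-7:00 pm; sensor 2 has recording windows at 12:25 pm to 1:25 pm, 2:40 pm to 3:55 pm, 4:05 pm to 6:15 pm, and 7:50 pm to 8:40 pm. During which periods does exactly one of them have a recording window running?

7:00 am-7:35 am, 9:15 am-12:25 pm, 1:25 pm-2:40 pm, 3:55 pm-4:05 pm, 6:15 pm-7:00 pm, 7:50 pm-8:40 pm

A \ B = 7:00 am-7:35 am, 9:15 am-12:25 pm, 1:25 pm-2:40 pm, 3:55 pm-4:05 pm, 6:15 pm-7:00 pm.
B \ A = 7:50 pm-8:40 pm.
Union of the two gives the symmetric difference.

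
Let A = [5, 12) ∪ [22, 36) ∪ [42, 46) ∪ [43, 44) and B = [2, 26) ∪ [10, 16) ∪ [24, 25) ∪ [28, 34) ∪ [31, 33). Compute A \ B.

[26, 28) ∪ [34, 36) ∪ [42, 46)

Merge the first list: [5, 12), [22, 36), [42, 46).
Merge the second list: [2, 26), [28, 34).
[5, 12): entirely removed.
[22, 36) \ B = [26, 28), [34, 36).
[42, 46): nothing removed.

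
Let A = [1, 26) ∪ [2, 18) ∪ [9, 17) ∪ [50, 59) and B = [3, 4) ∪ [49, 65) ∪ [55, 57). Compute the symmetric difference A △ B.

[1, 3) ∪ [4, 26) ∪ [49, 50) ∪ [59, 65)

Merge the first list: [1, 26), [50, 59).
Merge the second list: [3, 4), [49, 65).
Only in the first: [1, 3), [4, 26).
Only in the second: [49, 50), [59, 65).
Together these are the periods covered by exactly one.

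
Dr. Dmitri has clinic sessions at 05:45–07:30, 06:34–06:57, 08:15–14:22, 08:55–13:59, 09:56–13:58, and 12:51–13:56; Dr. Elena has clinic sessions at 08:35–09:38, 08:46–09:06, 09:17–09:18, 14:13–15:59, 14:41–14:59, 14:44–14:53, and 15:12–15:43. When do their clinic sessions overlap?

Merge the first list: 05:45–07:30, 08:15–14:22.
Merge the second list: 08:35–09:38, 14:13–15:59.
05:45–07:30: no overlap with the second set.
08:15–14:22 meets the second set on 08:35–09:38, 14:13–14:22.

08:35–09:38, 14:13–14:22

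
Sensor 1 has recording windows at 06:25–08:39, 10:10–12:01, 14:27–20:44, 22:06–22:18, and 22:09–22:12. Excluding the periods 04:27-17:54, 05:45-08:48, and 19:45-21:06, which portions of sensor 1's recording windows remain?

17:54–19:45, 22:06–22:18

A, merged: 06:25–08:39, 10:10–12:01, 14:27–20:44, 22:06–22:18.
B, merged: 04:27–17:54, 19:45–21:06.
06:25–08:39: fully covered by B → removed.
10:10–12:01: fully covered by B → removed.
14:27–20:44 minus B → 17:54–19:45.
22:06–22:18: no B overlap → unchanged.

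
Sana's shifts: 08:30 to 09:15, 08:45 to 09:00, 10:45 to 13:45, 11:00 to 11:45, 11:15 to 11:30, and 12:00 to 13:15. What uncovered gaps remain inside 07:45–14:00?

The merged coverage is 08:30–09:15, 10:45–13:45.
Gaps within 07:45–14:00: 07:45–08:30, 09:15–10:45, 13:45–14:00.

07:45–08:30, 09:15–10:45, 13:45–14:00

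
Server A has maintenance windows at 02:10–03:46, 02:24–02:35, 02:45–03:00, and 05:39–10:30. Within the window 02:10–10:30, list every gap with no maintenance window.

After merging, the occupied span is 02:10–03:46, 05:39–10:30.
Complement within 02:10–10:30: 03:46–05:39.

03:46–05:39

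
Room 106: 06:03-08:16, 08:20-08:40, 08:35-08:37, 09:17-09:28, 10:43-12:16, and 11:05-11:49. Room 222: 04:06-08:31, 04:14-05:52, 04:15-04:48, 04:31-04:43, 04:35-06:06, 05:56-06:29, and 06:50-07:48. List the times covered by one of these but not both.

04:06–06:03, 08:16–08:20, 08:31–08:40, 09:17–09:28, 10:43–12:16

A, merged: 06:03–08:16, 08:20–08:40, 09:17–09:28, 10:43–12:16.
B, merged: 04:06–08:31.
A \ B = 08:31–08:40, 09:17–09:28, 10:43–12:16.
B \ A = 04:06–06:03, 08:16–08:20.
Union of the two gives the symmetric difference.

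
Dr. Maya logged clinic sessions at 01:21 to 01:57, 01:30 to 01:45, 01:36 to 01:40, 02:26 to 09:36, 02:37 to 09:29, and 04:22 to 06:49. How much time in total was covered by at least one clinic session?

7 h 46 min

Merged: 01:21–01:57, 02:26–09:36.
Lengths: 36 min + 7 h 10 min = 7 h 46 min.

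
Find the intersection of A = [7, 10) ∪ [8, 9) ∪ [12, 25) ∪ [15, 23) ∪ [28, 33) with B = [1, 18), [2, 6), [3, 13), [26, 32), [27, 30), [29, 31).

[7, 10) ∪ [12, 18) ∪ [28, 32)

A, merged: [7, 10), [12, 25), [28, 33).
B, merged: [1, 18), [26, 32).
[7, 10) ∩ B → [7, 10).
[12, 25) ∩ B → [12, 18).
[28, 33) ∩ B → [28, 32).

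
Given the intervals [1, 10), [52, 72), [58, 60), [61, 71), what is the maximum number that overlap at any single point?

Sweep endpoints in order; track running count of active intervals.
Peak of 2 reached at 58.

2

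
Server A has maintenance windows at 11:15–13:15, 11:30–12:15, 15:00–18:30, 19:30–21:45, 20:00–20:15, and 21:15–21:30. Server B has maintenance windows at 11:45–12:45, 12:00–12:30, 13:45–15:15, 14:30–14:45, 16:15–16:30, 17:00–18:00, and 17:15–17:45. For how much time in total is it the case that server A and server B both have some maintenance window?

2 h 30 min

Merge the first list: 11:15–13:15, 15:00–18:30, 19:30–21:45.
Merge the second list: 11:45–12:45, 13:45–15:15, 16:15–16:30, 17:00–18:00.
A ∩ B = 11:45–12:45, 15:00–15:15, 16:15–16:30, 17:00–18:00.
Total: 1 h + 15 min + 15 min + 1 h = 2 h 30 min.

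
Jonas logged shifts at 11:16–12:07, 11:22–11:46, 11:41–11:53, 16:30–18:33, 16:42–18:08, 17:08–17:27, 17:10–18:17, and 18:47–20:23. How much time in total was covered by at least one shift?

4 h 30 min

Merged: 11:16–12:07, 16:30–18:33, 18:47–20:23.
Lengths: 51 min + 2 h 3 min + 1 h 36 min = 4 h 30 min.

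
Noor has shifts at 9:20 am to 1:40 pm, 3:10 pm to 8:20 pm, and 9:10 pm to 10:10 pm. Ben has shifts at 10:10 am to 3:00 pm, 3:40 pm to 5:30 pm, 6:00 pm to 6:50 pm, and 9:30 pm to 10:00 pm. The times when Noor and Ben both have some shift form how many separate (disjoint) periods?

A ∩ B = 10:10 am–1:40 pm, 3:40 pm–5:30 pm, 6:00 pm–6:50 pm, 9:30 pm–10:00 pm.
That is 4 disjoint pieces.

4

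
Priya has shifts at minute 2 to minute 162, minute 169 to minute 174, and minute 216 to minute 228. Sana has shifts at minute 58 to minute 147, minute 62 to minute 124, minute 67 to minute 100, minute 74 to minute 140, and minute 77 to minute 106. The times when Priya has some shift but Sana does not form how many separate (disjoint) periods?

Second set merges to minute 58 to minute 147.
A \ B = minute 2 to minute 58, minute 147 to minute 162, minute 169 to minute 174, minute 216 to minute 228.
That is 4 disjoint pieces.

4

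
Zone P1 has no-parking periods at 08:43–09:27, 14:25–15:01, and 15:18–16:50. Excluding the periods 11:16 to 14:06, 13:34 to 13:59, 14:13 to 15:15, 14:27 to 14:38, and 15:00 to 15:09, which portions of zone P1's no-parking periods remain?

08:43–09:27, 15:18–16:50

B, merged: 11:16–14:06, 14:13–15:15.
08:43–09:27: nothing removed.
14:25–15:01: entirely removed.
15:18–16:50: nothing removed.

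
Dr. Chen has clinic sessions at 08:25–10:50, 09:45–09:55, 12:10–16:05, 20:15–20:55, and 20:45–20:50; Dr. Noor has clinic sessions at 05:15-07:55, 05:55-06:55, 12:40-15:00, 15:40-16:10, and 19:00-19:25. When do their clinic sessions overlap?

12:40-15:00, 15:40-16:05

Merge the first list: 08:25-10:50, 12:10-16:05, 20:15-20:55.
Merge the second list: 05:15-07:55, 12:40-15:00, 15:40-16:10, 19:00-19:25.
08:25-10:50 falls entirely outside B.
12:10-16:05 overlaps B on 12:40-15:00, 15:40-16:05.
20:15-20:55 falls entirely outside B.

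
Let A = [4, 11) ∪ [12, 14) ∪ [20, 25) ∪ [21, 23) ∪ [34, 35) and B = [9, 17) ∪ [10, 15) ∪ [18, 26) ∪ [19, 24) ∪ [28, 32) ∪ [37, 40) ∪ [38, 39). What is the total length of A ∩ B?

A, merged: [4, 11), [12, 14), [20, 25), [34, 35).
B, merged: [9, 17), [18, 26), [28, 32), [37, 40).
A ∩ B = [9, 11), [12, 14), [20, 25).
Total: 2 + 2 + 5 = 9.

9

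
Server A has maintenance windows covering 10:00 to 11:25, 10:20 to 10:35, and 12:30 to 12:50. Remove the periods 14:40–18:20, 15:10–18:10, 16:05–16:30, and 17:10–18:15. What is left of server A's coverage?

10:00–11:25, 12:30–12:50

A, merged: 10:00–11:25, 12:30–12:50.
B, merged: 14:40–18:20.
10:00–11:25: no B overlap → unchanged.
12:30–12:50: no B overlap → unchanged.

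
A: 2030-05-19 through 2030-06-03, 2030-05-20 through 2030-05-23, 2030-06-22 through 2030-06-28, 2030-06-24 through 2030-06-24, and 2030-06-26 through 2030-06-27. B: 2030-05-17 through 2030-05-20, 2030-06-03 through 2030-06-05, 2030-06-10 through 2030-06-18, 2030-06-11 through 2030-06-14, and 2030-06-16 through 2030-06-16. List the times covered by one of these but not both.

2030-05-17 through 2030-05-18, 2030-05-21 through 2030-06-02, 2030-06-04 through 2030-06-05, 2030-06-10 through 2030-06-18, 2030-06-22 through 2030-06-28

Merge the first list: 2030-05-19 through 2030-06-03, 2030-06-22 through 2030-06-28.
Merge the second list: 2030-05-17 through 2030-05-20, 2030-06-03 through 2030-06-05, 2030-06-10 through 2030-06-18.
A but not B: 2030-05-21 through 2030-06-02, 2030-06-22 through 2030-06-28.
B but not A: 2030-05-17 through 2030-05-18, 2030-06-04 through 2030-06-05, 2030-06-10 through 2030-06-18.
Combining gives A △ B.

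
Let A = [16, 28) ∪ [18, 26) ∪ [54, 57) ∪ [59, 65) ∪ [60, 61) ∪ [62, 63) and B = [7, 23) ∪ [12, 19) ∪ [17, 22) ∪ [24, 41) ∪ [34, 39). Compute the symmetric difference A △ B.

Merge the first list: [16, 28), [54, 57), [59, 65).
Merge the second list: [7, 23), [24, 41).
A but not B: [23, 24), [54, 57), [59, 65).
B but not A: [7, 16), [28, 41).
Combining gives A △ B.

[7, 16) ∪ [23, 24) ∪ [28, 41) ∪ [54, 57) ∪ [59, 65)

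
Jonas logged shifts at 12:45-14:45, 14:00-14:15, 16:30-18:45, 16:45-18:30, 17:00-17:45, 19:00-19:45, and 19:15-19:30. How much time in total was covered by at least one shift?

Merged: 12:45–14:45, 16:30–18:45, 19:00–19:45.
Lengths: 2 h + 2 h 15 min + 45 min = 5 h.

5 h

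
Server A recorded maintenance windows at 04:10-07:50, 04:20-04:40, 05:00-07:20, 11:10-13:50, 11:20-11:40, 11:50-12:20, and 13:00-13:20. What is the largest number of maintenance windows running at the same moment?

Walk the sorted start/end points keeping a running depth.
The depth first hits 2 at 04:20.

2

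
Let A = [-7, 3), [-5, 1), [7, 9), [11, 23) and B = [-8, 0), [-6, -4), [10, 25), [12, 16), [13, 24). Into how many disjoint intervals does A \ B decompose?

2

A, merged: [-7, 3), [7, 9), [11, 23).
B, merged: [-8, 0), [10, 25).
A \ B = [0, 3), [7, 9).
That is 2 disjoint pieces.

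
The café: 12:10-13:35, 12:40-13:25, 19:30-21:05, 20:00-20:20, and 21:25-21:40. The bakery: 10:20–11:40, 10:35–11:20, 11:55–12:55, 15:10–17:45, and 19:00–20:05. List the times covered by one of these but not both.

10:20-11:40, 11:55-12:10, 12:55-13:35, 15:10-17:45, 19:00-19:30, 20:05-21:05, 21:25-21:40

Merge the first list: 12:10-13:35, 19:30-21:05, 21:25-21:40.
Merge the second list: 10:20-11:40, 11:55-12:55, 15:10-17:45, 19:00-20:05.
A but not B: 12:55-13:35, 20:05-21:05, 21:25-21:40.
B but not A: 10:20-11:40, 11:55-12:10, 15:10-17:45, 19:00-19:30.
Combining gives A △ B.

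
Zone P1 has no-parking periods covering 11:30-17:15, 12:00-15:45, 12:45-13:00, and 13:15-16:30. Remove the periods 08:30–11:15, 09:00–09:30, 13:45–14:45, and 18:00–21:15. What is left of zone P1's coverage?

11:30-13:45, 14:45-17:15

Merge the first list: 11:30-17:15.
Merge the second list: 08:30-11:15, 13:45-14:45, 18:00-21:15.
11:30-17:15 with B removed leaves 11:30-13:45, 14:45-17:15.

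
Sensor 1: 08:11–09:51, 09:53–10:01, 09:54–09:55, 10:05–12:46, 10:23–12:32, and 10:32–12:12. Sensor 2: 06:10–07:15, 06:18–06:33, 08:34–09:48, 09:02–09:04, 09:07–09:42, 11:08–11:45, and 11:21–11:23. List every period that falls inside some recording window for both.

First set merges to 08:11-09:51, 09:53-10:01, 10:05-12:46.
Second set merges to 06:10-07:15, 08:34-09:48, 11:08-11:45.
08:11-09:51 meets the second set on 08:34-09:48.
09:53-10:01: no overlap with the second set.
10:05-12:46 meets the second set on 11:08-11:45.

08:34-09:48, 11:08-11:45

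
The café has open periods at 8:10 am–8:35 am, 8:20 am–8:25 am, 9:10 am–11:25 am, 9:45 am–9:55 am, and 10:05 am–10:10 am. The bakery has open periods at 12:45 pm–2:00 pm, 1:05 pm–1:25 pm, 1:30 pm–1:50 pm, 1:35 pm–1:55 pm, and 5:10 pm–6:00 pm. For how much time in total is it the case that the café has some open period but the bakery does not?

Merge the first list: 8:10 am-8:35 am, 9:10 am-11:25 am.
Merge the second list: 12:45 pm-2:00 pm, 5:10 pm-6:00 pm.
A \ B = 8:10 am-8:35 am, 9:10 am-11:25 am.
Total: 25 min + 2 h 15 min = 2 h 40 min.

2 h 40 min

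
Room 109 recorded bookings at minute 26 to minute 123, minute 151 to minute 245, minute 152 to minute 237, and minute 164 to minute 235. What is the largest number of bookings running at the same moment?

3

Walk the sorted start/end points keeping a running depth.
The depth first hits 3 at minute 164.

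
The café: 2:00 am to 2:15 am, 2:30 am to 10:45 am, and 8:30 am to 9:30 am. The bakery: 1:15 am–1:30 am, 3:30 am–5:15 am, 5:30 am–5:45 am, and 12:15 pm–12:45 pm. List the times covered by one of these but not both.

Merge the first list: 2:00 am-2:15 am, 2:30 am-10:45 am.
Only in the first: 2:00 am-2:15 am, 2:30 am-3:30 am, 5:15 am-5:30 am, 5:45 am-10:45 am.
Only in the second: 1:15 am-1:30 am, 12:15 pm-12:45 pm.
Together these are the periods covered by exactly one.

1:15 am-1:30 am, 2:00 am-2:15 am, 2:30 am-3:30 am, 5:15 am-5:30 am, 5:45 am-10:45 am, 12:15 pm-12:45 pm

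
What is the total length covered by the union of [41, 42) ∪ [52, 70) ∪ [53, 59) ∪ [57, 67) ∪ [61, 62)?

Merged: [41, 42), [52, 70).
Lengths: 1 + 18 = 19.

19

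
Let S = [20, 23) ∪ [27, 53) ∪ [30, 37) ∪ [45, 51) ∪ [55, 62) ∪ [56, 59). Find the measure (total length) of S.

Merged: [20, 23), [27, 53), [55, 62).
Lengths: 3 + 26 + 7 = 36.

36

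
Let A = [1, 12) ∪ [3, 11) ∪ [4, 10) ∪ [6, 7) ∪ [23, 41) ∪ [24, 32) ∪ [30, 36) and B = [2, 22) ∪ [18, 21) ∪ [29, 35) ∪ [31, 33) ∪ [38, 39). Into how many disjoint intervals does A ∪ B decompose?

2

First set merges to [1, 12), [23, 41).
Second set merges to [2, 22), [29, 35), [38, 39).
A ∪ B = [1, 22), [23, 41).
That is 2 disjoint pieces.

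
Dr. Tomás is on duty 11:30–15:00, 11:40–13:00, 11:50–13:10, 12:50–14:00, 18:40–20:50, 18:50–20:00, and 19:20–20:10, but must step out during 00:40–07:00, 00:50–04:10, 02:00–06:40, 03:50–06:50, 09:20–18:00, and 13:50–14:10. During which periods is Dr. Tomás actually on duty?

18:40–20:50

Merge the first list: 11:30–15:00, 18:40–20:50.
Merge the second list: 00:40–07:00, 09:20–18:00.
11:30–15:00: fully covered by B → removed.
18:40–20:50: no B overlap → unchanged.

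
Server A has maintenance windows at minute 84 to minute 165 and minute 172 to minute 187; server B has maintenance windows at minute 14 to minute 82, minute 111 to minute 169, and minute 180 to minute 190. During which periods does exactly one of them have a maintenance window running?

Only in the first: minute 84 to minute 111, minute 172 to minute 180.
Only in the second: minute 14 to minute 82, minute 165 to minute 169, minute 187 to minute 190.
Together these are the periods covered by exactly one.

minute 14 to minute 82, minute 84 to minute 111, minute 165 to minute 169, minute 172 to minute 180, minute 187 to minute 190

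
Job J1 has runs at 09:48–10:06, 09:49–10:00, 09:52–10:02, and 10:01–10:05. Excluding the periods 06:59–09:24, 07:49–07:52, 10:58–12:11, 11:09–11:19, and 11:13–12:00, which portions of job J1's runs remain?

A, merged: 09:48–10:06.
B, merged: 06:59–09:24, 10:58–12:11.
09:48–10:06 is untouched.

09:48–10:06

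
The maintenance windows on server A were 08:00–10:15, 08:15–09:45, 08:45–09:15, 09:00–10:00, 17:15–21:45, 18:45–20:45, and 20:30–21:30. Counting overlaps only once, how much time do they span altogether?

Merged: 08:00–10:15, 17:15–21:45.
Lengths: 2 h 15 min + 4 h 30 min = 6 h 45 min.

6 h 45 min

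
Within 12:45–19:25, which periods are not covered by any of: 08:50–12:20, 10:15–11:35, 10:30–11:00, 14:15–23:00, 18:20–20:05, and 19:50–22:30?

After merging, the occupied span is 08:50–12:20, 14:15–23:00.
Gaps within 12:45–19:25: 12:45–14:15.

12:45–14:15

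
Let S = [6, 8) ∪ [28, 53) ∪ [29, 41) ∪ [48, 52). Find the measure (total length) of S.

27

Merged: [6, 8), [28, 53).
Lengths: 2 + 25 = 27.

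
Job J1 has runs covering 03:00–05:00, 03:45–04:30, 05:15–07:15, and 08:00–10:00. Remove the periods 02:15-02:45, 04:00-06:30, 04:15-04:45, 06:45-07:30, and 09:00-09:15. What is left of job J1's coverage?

Merge the first list: 03:00–05:00, 05:15–07:15, 08:00–10:00.
Merge the second list: 02:15–02:45, 04:00–06:30, 06:45–07:30, 09:00–09:15.
03:00–05:00 minus B → 03:00–04:00.
05:15–07:15 minus B → 06:30–06:45.
08:00–10:00 minus B → 08:00–09:00, 09:15–10:00.

03:00–04:00, 06:30–06:45, 08:00–09:00, 09:15–10:00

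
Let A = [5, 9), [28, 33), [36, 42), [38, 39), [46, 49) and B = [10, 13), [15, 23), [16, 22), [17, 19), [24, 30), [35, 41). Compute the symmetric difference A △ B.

First set merges to [5, 9), [28, 33), [36, 42), [46, 49).
Second set merges to [10, 13), [15, 23), [24, 30), [35, 41).
A but not B: [5, 9), [30, 33), [41, 42), [46, 49).
B but not A: [10, 13), [15, 23), [24, 28), [35, 36).
Combining gives A △ B.

[5, 9) ∪ [10, 13) ∪ [15, 23) ∪ [24, 28) ∪ [30, 33) ∪ [35, 36) ∪ [41, 42) ∪ [46, 49)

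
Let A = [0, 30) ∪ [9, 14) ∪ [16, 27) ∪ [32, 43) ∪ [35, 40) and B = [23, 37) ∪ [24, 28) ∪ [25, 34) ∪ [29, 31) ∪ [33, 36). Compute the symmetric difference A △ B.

[0, 23) ∪ [30, 32) ∪ [37, 43)

First set merges to [0, 30), [32, 43).
Second set merges to [23, 37).
A \ B = [0, 23), [37, 43).
B \ A = [30, 32).
Union of the two gives the symmetric difference.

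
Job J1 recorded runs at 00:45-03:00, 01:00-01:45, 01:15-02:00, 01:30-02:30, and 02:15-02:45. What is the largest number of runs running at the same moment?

Sweep endpoints in order; track running count of active intervals.
Peak of 4 reached at 01:30.

4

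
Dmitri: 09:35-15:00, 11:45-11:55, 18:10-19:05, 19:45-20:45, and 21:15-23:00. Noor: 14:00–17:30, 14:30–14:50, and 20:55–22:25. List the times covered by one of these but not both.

09:35–14:00, 15:00–17:30, 18:10–19:05, 19:45–20:45, 20:55–21:15, 22:25–23:00

A, merged: 09:35–15:00, 18:10–19:05, 19:45–20:45, 21:15–23:00.
B, merged: 14:00–17:30, 20:55–22:25.
Only in the first: 09:35–14:00, 18:10–19:05, 19:45–20:45, 22:25–23:00.
Only in the second: 15:00–17:30, 20:55–21:15.
Together these are the periods covered by exactly one.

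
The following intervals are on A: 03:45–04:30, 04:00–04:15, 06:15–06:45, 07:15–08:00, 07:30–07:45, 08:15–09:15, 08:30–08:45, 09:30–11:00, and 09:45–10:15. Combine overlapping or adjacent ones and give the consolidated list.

03:45–04:30, 06:15–06:45, 07:15–08:00, 08:15–09:15, 09:30–11:00

04:00–04:15 overlaps/touches 03:45–04:30 → extend to 03:45–04:30.
06:15–06:45 is disjoint → start new block.
07:15–08:00 is disjoint → start new block.
07:30–07:45 overlaps/touches 07:15–08:00 → extend to 07:15–08:00.
08:15–09:15 is disjoint → start new block.
08:30–08:45 overlaps/touches 08:15–09:15 → extend to 08:15–09:15.
09:30–11:00 is disjoint → start new block.
09:45–10:15 overlaps/touches 09:30–11:00 → extend to 09:30–11:00.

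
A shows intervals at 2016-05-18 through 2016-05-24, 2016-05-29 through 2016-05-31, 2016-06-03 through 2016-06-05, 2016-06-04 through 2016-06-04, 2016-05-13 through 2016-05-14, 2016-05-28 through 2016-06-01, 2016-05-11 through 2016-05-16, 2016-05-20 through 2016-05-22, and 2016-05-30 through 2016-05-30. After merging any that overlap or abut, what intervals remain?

Sort by start: 2016-05-11 through 2016-05-16, 2016-05-13 through 2016-05-14, 2016-05-18 through 2016-05-24, 2016-05-20 through 2016-05-22, 2016-05-28 through 2016-06-01, 2016-05-29 through 2016-05-31, 2016-05-30 through 2016-05-30, 2016-06-03 through 2016-06-05, 2016-06-04 through 2016-06-04.
2016-05-13 through 2016-05-14 overlaps/touches 2016-05-11 through 2016-05-16 → extend to 2016-05-11 through 2016-05-16.
2016-05-18 through 2016-05-24 is disjoint → start new block.
2016-05-20 through 2016-05-22 overlaps/touches 2016-05-18 through 2016-05-24 → extend to 2016-05-18 through 2016-05-24.
2016-05-28 through 2016-06-01 is disjoint → start new block.
2016-05-29 through 2016-05-31 overlaps/touches 2016-05-28 through 2016-06-01 → extend to 2016-05-28 through 2016-06-01.
2016-05-30 through 2016-05-30 overlaps/touches 2016-05-28 through 2016-06-01 → extend to 2016-05-28 through 2016-06-01.
2016-06-03 through 2016-06-05 is disjoint → start new block.
2016-06-04 through 2016-06-04 overlaps/touches 2016-06-03 through 2016-06-05 → extend to 2016-06-03 through 2016-06-05.

2016-05-11 through 2016-05-16, 2016-05-18 through 2016-05-24, 2016-05-28 through 2016-06-01, 2016-06-03 through 2016-06-05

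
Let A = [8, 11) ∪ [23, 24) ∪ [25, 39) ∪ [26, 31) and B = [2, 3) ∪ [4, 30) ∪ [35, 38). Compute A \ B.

[30, 35) ∪ [38, 39)

A, merged: [8, 11), [23, 24), [25, 39).
[8, 11): fully covered by B → removed.
[23, 24): fully covered by B → removed.
[25, 39) minus B → [30, 35), [38, 39).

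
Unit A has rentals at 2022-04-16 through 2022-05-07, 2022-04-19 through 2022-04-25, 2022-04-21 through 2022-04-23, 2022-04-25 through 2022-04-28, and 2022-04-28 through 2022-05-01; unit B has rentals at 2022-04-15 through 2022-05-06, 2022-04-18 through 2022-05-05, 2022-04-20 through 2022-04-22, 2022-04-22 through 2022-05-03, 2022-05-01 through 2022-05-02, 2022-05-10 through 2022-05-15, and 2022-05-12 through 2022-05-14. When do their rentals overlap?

A, merged: 2022-04-16 through 2022-05-07.
B, merged: 2022-04-15 through 2022-05-06, 2022-05-10 through 2022-05-15.
2022-04-16 through 2022-05-07 overlaps B on 2022-04-16 through 2022-05-06.

2022-04-16 through 2022-05-06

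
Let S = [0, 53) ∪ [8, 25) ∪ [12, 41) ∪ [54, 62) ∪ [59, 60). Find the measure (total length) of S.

61

Merged: [0, 53), [54, 62).
Lengths: 53 + 8 = 61.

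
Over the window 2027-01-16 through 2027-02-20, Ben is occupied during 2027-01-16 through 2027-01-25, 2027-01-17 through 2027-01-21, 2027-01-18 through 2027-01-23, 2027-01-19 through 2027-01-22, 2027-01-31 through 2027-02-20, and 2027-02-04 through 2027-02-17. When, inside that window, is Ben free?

2027-01-26 through 2027-01-30

After merging, the occupied span is 2027-01-16 through 2027-01-25, 2027-01-31 through 2027-02-20.
Gaps within 2027-01-16 through 2027-02-20: 2027-01-26 through 2027-01-30.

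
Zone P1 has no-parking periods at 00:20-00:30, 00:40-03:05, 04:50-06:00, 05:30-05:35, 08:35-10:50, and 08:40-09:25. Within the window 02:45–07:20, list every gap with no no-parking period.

03:05–04:50, 06:00–07:20

Covered (merged): 00:20–00:30, 00:40–03:05, 04:50–06:00, 08:35–10:50.
Gaps within 02:45–07:20: 03:05–04:50, 06:00–07:20.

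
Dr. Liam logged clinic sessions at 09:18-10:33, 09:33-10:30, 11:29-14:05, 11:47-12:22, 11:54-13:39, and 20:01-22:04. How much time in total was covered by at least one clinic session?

5 h 54 min

Merged: 09:18–10:33, 11:29–14:05, 20:01–22:04.
Lengths: 1 h 15 min + 2 h 36 min + 2 h 3 min = 5 h 54 min.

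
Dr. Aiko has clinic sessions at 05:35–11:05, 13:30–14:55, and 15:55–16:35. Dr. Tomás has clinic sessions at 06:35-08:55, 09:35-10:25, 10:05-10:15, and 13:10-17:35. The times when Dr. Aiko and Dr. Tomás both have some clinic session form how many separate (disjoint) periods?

Second set merges to 06:35-08:55, 09:35-10:25, 13:10-17:35.
A ∩ B = 06:35-08:55, 09:35-10:25, 13:30-14:55, 15:55-16:35.
That is 4 disjoint pieces.

4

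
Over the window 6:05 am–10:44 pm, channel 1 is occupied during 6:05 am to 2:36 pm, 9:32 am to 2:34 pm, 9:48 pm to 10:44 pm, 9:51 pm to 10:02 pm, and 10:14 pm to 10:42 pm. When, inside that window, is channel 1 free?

2:36 pm–9:48 pm

The merged coverage is 6:05 am–2:36 pm, 9:48 pm–10:44 pm.
Uncovered inside 6:05 am–10:44 pm: 2:36 pm–9:48 pm.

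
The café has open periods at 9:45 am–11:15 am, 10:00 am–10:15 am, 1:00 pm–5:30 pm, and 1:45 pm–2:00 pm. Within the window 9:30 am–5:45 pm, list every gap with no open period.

Covered (merged): 9:45 am–11:15 am, 1:00 pm–5:30 pm.
Gaps within 9:30 am–5:45 pm: 9:30 am–9:45 am, 11:15 am–1:00 pm, 5:30 pm–5:45 pm.

9:30 am–9:45 am, 11:15 am–1:00 pm, 5:30 pm–5:45 pm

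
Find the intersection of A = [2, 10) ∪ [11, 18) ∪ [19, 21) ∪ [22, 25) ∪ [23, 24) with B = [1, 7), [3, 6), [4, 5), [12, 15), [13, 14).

Merge the first list: [2, 10), [11, 18), [19, 21), [22, 25).
Merge the second list: [1, 7), [12, 15).
[2, 10) meets the second set on [2, 7).
[11, 18) meets the second set on [12, 15).
[19, 21): no overlap with the second set.
[22, 25): no overlap with the second set.

[2, 7) ∪ [12, 15)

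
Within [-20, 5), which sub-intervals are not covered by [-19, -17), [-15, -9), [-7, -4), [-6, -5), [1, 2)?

[-20, -19) ∪ [-17, -15) ∪ [-9, -7) ∪ [-4, 1) ∪ [2, 5)

The merged coverage is [-19, -17), [-15, -9), [-7, -4), [1, 2).
Uncovered inside [-20, 5): [-20, -19), [-17, -15), [-9, -7), [-4, 1), [2, 5).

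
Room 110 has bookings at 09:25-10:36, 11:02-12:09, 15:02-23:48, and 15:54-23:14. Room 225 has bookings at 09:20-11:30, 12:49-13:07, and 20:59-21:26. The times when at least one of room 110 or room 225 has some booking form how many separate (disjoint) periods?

3

First set merges to 09:25–10:36, 11:02–12:09, 15:02–23:48.
A ∪ B = 09:20–12:09, 12:49–13:07, 15:02–23:48.
That is 3 disjoint pieces.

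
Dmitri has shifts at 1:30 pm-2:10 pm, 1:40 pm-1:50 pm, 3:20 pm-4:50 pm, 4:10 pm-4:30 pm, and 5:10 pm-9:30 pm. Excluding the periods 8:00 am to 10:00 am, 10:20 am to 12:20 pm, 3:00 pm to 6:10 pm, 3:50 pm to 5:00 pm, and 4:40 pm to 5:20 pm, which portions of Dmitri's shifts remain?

A, merged: 1:30 pm–2:10 pm, 3:20 pm–4:50 pm, 5:10 pm–9:30 pm.
B, merged: 8:00 am–10:00 am, 10:20 am–12:20 pm, 3:00 pm–6:10 pm.
1:30 pm–2:10 pm: no B overlap → unchanged.
3:20 pm–4:50 pm: fully covered by B → removed.
5:10 pm–9:30 pm minus B → 6:10 pm–9:30 pm.

1:30 pm–2:10 pm, 6:10 pm–9:30 pm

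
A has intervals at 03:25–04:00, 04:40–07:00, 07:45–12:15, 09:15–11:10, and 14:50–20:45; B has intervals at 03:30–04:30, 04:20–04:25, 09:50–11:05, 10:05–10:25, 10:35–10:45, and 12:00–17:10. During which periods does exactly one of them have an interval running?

First set merges to 03:25–04:00, 04:40–07:00, 07:45–12:15, 14:50–20:45.
Second set merges to 03:30–04:30, 09:50–11:05, 12:00–17:10.
A \ B = 03:25–03:30, 04:40–07:00, 07:45–09:50, 11:05–12:00, 17:10–20:45.
B \ A = 04:00–04:30, 12:15–14:50.
Union of the two gives the symmetric difference.

03:25–03:30, 04:00–04:30, 04:40–07:00, 07:45–09:50, 11:05–12:00, 12:15–14:50, 17:10–20:45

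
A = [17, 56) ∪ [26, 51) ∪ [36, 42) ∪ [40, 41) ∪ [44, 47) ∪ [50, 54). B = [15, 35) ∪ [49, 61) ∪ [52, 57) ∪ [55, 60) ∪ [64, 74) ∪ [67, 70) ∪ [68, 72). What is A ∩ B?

[17, 35) ∪ [49, 56)

First set merges to [17, 56).
Second set merges to [15, 35), [49, 61), [64, 74).
[17, 56) overlaps B on [17, 35), [49, 56).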